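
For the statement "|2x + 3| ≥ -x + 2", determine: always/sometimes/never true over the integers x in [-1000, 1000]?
Holds at x = 0: LHS = |2·0 + 3| = |3| = 3, RHS = -0 + 2 = 2; 3 ≥ 2 — holds
Fails at x = -1: LHS = |2·(-1) + 3| = |1| = 1, RHS = -(-1) + 2 = 3; 1 ≥ 3 — FAILS
It is satisfied by some integers in the range but not all.

Answer: Sometimes true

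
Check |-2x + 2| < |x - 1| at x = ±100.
x = 100: LHS = |-2·100 + 2| = |-198| = 198, RHS = |100 - 1| = |99| = 99; 198 < 99 — FAILS
x = -100: LHS = |-2·(-100) + 2| = |202| = 202, RHS = |(-100) - 1| = |-101| = 101; 202 < 101 — FAILS

Answer: No, fails for both x = 100 and x = -100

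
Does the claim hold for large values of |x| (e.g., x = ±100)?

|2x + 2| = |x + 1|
x = 100: LHS = |2·100 + 2| = |202| = 202, RHS = |100 + 1| = |101| = 101; 202 = 101 — FAILS
x = -100: LHS = |2·(-100) + 2| = |-198| = 198, RHS = |(-100) + 1| = |-99| = 99; 198 = 99 — FAILS

Answer: No, fails for both x = 100 and x = -100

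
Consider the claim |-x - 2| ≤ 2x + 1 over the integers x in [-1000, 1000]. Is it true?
The claim fails at x = 0:
x = 0: LHS = |-0 - 2| = |-2| = 2, RHS = 2·0 + 1 = 1; 2 ≤ 1 — FAILS

Because a single integer refutes it, the statement is false.

Answer: False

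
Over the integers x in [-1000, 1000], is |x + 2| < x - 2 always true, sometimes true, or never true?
Over all integers in [-1000, 1000], LHS − RHS is smallest at x = 0, where it equals 4:
x = 0: LHS = |0 + 2| = |2| = 2, RHS = 0 - 2 = -2; 2 < -2 — FAILS
At the ends of the range:
x = -1000: LHS = |(-1000) + 2| = |-998| = 998, RHS = (-1000) - 2 = -1002; 998 < -1002 — FAILS
x = 1000: LHS = |1000 + 2| = |1002| = 1002, RHS = 1000 - 2 = 998; 1002 < 998 — FAILS
Hence LHS − RHS is never negative, i.e. LHS ≥ RHS throughout, so the claimed relation (<) fails for every integer in [-1000, 1000].

No integer in the range satisfies it.

Answer: Never true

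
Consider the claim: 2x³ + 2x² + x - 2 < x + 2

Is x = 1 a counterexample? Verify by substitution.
Substitute x = 1 into the relation:
x = 1: LHS = 2·1³ + 2·1² + 1 - 2 = 3, RHS = 1 + 2 = 3; 3 < 3 — FAILS

Since the claim fails at x = 1, this value is a counterexample.

Answer: Yes, x = 1 is a counterexample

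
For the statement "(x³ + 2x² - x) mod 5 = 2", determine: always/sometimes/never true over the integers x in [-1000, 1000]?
Holds at x = 1: LHS = (1³ + 2·1² - 1) mod 5 = 2 mod 5 = 2; 2 = 2 — holds
Fails at x = 0: LHS = (0³ + 2·0² - 0) mod 5 = 0 mod 5 = 0; 0 = 2 — FAILS
It is satisfied by some integers in the range but not all.

Answer: Sometimes true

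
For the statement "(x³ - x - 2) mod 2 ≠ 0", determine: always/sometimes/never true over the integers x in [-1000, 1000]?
For a polynomial with integer coefficients, its value mod 2 depends only on x mod 2, so it suffices to check one representative of each residue class, x = 0, 1:
x = 0: LHS = (0³ - 0 - 2) mod 2 = (-2) mod 2 = 0; 0 ≠ 0 — FAILS
x = 1: LHS = (1³ - 1 - 2) mod 2 = (-2) mod 2 = 0; 0 ≠ 0 — FAILS
The relation fails in every residue class, so the claimed relation (≠) fails for every integer in [-1000, 1000].

No integer in the range satisfies it.

Answer: Never true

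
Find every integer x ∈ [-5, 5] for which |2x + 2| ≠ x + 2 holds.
Holds for: {-5, -4, -3, -2, -1, 1, 2, 3, 4, 5}
Fails for: {0}

Answer: {-5, -4, -3, -2, -1, 1, 2, 3, 4, 5}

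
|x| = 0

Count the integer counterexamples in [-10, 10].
Counterexamples in [-10, 10]: {-10, -9, -8, -7, -6, -5, -4, -3, -2, -1, 1, 2, 3, 4, 5, 6, 7, 8, 9, 10}.

Counting them gives 20 values.

Answer: 20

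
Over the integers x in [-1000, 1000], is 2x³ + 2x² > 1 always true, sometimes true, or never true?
Holds at x = 1: LHS = 2·1³ + 2·1² = 4; 4 > 1 — holds
Fails at x = 0: LHS = 2·0³ + 2·0² = 0; 0 > 1 — FAILS
It is satisfied by some integers in the range but not all.

Answer: Sometimes true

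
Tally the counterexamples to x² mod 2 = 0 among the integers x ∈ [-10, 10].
Counterexamples in [-10, 10]: {-9, -7, -5, -3, -1, 1, 3, 5, 7, 9}.

Counting them gives 10 values.

Answer: 10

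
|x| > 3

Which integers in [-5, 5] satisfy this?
Holds for: {-5, -4, 4, 5}
Fails for: {-3, -2, -1, 0, 1, 2, 3}

Answer: {-5, -4, 4, 5}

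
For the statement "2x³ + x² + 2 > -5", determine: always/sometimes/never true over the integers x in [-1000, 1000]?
Holds at x = 0: LHS = 2·0³ + 0² + 2 = 2; 2 > -5 — holds
Fails at x = -2: LHS = 2·(-2)³ + (-2)² + 2 = -10; -10 > -5 — FAILS
It is satisfied by some integers in the range but not all.

Answer: Sometimes true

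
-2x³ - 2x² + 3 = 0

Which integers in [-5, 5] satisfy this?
Track d = LHS − RHS over the integers in [-5, 5]. Equality would need d = 0, but d changes sign only between consecutive integers, jumping over 0:
x = 0: LHS = -2·0³ - 2·0² + 3 = 3; 3 = 0 — FAILS  (d = 3)
x = 1: LHS = -2·1³ - 2·1² + 3 = -1; -1 = 0 — FAILS  (d = -1)
Away from these crossings d keeps a constant sign, and checking every integer in [-5, 5] confirms d ≠ 0 throughout. Hence the two sides are never equal, so the claimed relation (=) fails for every integer in [-5, 5].

Answer: None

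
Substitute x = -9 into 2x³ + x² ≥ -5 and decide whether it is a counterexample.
Substitute x = -9 into the relation:
x = -9: LHS = 2·(-9)³ + (-9)² = -1377; -1377 ≥ -5 — FAILS

Since the claim fails at x = -9, this value is a counterexample.

Answer: Yes, x = -9 is a counterexample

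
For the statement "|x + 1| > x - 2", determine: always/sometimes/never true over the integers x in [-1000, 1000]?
Over all integers in [-1000, 1000], LHS − RHS is smallest at x = 0, where it equals 3:
x = 0: LHS = |0 + 1| = |1| = 1, RHS = 0 - 2 = -2; 1 > -2 — holds
At the ends of the range:
x = -1000: LHS = |(-1000) + 1| = |-999| = 999, RHS = (-1000) - 2 = -1002; 999 > -1002 — holds
x = 1000: LHS = |1000 + 1| = |1001| = 1001, RHS = 1000 - 2 = 998; 1001 > 998 — holds
Hence LHS − RHS is never zero or negative, i.e. LHS > RHS throughout, so the relation holds for every integer in [-1000, 1000].

No counterexample exists.

Answer: Always true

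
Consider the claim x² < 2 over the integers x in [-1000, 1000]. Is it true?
The claim fails at x = 2:
x = 2: LHS = 2² = 4; 4 < 2 — FAILS

Because a single integer refutes it, the statement is false.

Answer: False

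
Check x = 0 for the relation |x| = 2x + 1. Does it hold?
x = 0: LHS = |0| = 0, RHS = 2·0 + 1 = 1; 0 = 1 — FAILS

The relation fails at x = 0, so x = 0 is a counterexample.

Answer: No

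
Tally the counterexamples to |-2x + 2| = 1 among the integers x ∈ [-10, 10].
Counterexamples in [-10, 10]: {-10, -9, -8, -7, -6, -5, -4, -3, -2, -1, 0, 1, 2, 3, 4, 5, 6, 7, 8, 9, 10}.

Counting them gives 21 values.

Answer: 21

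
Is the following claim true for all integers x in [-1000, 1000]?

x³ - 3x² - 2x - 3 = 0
The claim fails at x = 0:
x = 0: LHS = 0³ - 3·0² - 2·0 - 3 = -3; -3 = 0 — FAILS

Because a single integer refutes it, the statement is false.

Answer: False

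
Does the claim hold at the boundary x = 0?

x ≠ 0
x = 0: 0 ≠ 0 — FAILS

The relation fails at x = 0, so x = 0 is a counterexample.

Answer: No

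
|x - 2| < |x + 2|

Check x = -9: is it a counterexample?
Substitute x = -9 into the relation:
x = -9: LHS = |(-9) - 2| = |-11| = 11, RHS = |(-9) + 2| = |-7| = 7; 11 < 7 — FAILS

Since the claim fails at x = -9, this value is a counterexample.

Answer: Yes, x = -9 is a counterexample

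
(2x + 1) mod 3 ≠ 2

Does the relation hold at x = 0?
x = 0: LHS = (2·0 + 1) mod 3 = 1 mod 3 = 1; 1 ≠ 2 — holds

The relation is satisfied at x = 0.

Answer: Yes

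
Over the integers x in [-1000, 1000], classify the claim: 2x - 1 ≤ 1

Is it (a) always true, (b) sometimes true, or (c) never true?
Holds at x = 0: LHS = 2·0 - 1 = -1; -1 ≤ 1 — holds
Fails at x = 2: LHS = 2·2 - 1 = 3; 3 ≤ 1 — FAILS
It is satisfied by some integers in the range but not all.

Answer: Sometimes true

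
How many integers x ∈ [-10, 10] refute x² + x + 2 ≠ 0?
Over all integers in [-10, 10], LHS − RHS is always positive; it is smallest at x = 0, where it equals 2:
x = 0: LHS = 0² + 0 + 2 = 2; 2 ≠ 0 — holds
At the ends of the range:
x = -10: LHS = (-10)² + (-10) + 2 = 92; 92 ≠ 0 — holds
x = 10: LHS = 10² + 10 + 2 = 112; 112 ≠ 0 — holds
Hence LHS − RHS is never 0, i.e. the two sides are never equal, so the relation holds for every integer in [-10, 10].

No counterexample appears in that range.

Answer: 0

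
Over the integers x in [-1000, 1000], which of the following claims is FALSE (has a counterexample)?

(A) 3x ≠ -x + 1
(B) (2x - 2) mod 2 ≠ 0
(A) Track d = LHS − RHS over the integers in [-1000, 1000]. Equality would need d = 0, but d changes sign only between consecutive integers, jumping over 0:
x = 0: LHS = 3·0 = 0, RHS = -0 + 1 = 1; 0 ≠ 1 — holds  (d = -1)
x = 1: LHS = 3·1 = 3, RHS = -1 + 1 = 0; 3 ≠ 0 — holds  (d = 3)
Away from these crossings d keeps a constant sign, and checking every integer in [-1000, 1000] confirms d ≠ 0 throughout. Hence the two sides are never equal, so the relation holds for every integer in [-1000, 1000].

(B) x = 0: LHS = (2·0 - 2) mod 2 = (-2) mod 2 = 0; 0 ≠ 0 — FAILS

Only (B) has a counterexample.

Answer: B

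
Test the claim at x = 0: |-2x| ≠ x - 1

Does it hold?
x = 0: LHS = |-2·0| = |0| = 0, RHS = 0 - 1 = -1; 0 ≠ -1 — holds

The relation is satisfied at x = 0.

Answer: Yes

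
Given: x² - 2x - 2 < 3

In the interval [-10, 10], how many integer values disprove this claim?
Counterexamples in [-10, 10]: {-10, -9, -8, -7, -6, -5, -4, -3, -2, 4, 5, 6, 7, 8, 9, 10}.

Counting them gives 16 values.

Answer: 16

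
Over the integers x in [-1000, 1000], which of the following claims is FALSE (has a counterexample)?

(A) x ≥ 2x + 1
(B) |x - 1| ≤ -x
(A) x = 0: RHS = 2·0 + 1 = 1; 0 ≥ 1 — FAILS
(B) x = 0: LHS = |0 - 1| = |-1| = 1, RHS = -0 = 0; 1 ≤ 0 — FAILS

Answer: Both A and B are false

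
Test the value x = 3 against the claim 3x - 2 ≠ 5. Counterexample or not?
Substitute x = 3 into the relation:
x = 3: LHS = 3·3 - 2 = 7; 7 ≠ 5 — holds

The relation holds at x = 3, so it is not a counterexample.

Answer: No, x = 3 is not a counterexample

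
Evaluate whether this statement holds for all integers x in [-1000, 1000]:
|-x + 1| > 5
The claim fails at x = 0:
x = 0: LHS = |-0 + 1| = |1| = 1; 1 > 5 — FAILS

Because a single integer refutes it, the statement is false.

Answer: False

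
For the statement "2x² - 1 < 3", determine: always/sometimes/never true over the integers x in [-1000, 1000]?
Holds at x = 0: LHS = 2·0² - 1 = -1; -1 < 3 — holds
Fails at x = 2: LHS = 2·2² - 1 = 7; 7 < 3 — FAILS
It is satisfied by some integers in the range but not all.

Answer: Sometimes true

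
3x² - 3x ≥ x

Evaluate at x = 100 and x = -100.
x = 100: LHS = 3·100² - 3·100 = 29700; 29700 ≥ 100 — holds
x = -100: LHS = 3·(-100)² - 3·(-100) = 30300; 30300 ≥ -100 — holds

Answer: Yes, holds for both x = 100 and x = -100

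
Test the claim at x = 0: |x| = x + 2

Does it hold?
x = 0: LHS = |0| = 0, RHS = 0 + 2 = 2; 0 = 2 — FAILS

The relation fails at x = 0, so x = 0 is a counterexample.

Answer: No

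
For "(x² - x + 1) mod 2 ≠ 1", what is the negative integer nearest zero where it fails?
Testing negative integers from -1 downward:
x = -1: LHS = ((-1)² - (-1) + 1) mod 2 = 3 mod 2 = 1; 1 ≠ 1 — FAILS  ← closest negative counterexample to 0

Answer: x = -1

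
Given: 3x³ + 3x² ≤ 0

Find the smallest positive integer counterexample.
Testing positive integers:
x = 1: LHS = 3·1³ + 3·1² = 6; 6 ≤ 0 — FAILS  ← smallest positive counterexample

Answer: x = 1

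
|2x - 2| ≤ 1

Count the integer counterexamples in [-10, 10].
Counterexamples in [-10, 10]: {-10, -9, -8, -7, -6, -5, -4, -3, -2, -1, 0, 2, 3, 4, 5, 6, 7, 8, 9, 10}.

Counting them gives 20 values.

Answer: 20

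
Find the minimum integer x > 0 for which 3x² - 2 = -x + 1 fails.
Testing positive integers:
x = 1: LHS = 3·1² - 2 = 1, RHS = -1 + 1 = 0; 1 = 0 — FAILS  ← smallest positive counterexample

Answer: x = 1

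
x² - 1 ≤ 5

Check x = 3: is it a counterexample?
Substitute x = 3 into the relation:
x = 3: LHS = 3² - 1 = 8; 8 ≤ 5 — FAILS

Since the claim fails at x = 3, this value is a counterexample.

Answer: Yes, x = 3 is a counterexample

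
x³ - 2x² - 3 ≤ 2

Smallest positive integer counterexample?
Testing positive integers:
x = 1: LHS = 1³ - 2·1² - 3 = -4; -4 ≤ 2 — holds
x = 2: LHS = 2³ - 2·2² - 3 = -3; -3 ≤ 2 — holds
x = 3: LHS = 3³ - 2·3² - 3 = 6; 6 ≤ 2 — FAILS  ← smallest positive counterexample

Answer: x = 3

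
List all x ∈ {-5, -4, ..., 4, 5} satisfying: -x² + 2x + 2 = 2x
Track d = LHS − RHS over the integers in [-5, 5]. Equality would need d = 0, but d changes sign only between consecutive integers, jumping over 0:
x = -2: LHS = -(-2)² + 2·(-2) + 2 = -6, RHS = 2·(-2) = -4; -6 = -4 — FAILS  (d = -2)
x = -1: LHS = -(-1)² + 2·(-1) + 2 = -1, RHS = 2·(-1) = -2; -1 = -2 — FAILS  (d = 1)
x = 1: LHS = -1² + 2·1 + 2 = 3, RHS = 2·1 = 2; 3 = 2 — FAILS  (d = 1)
x = 2: LHS = -2² + 2·2 + 2 = 2, RHS = 2·2 = 4; 2 = 4 — FAILS  (d = -2)
Away from these crossings d keeps a constant sign, and checking every integer in [-5, 5] confirms d ≠ 0 throughout. Hence the two sides are never equal, so the claimed relation (=) fails for every integer in [-5, 5].

Answer: None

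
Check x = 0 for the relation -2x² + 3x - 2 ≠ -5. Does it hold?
x = 0: LHS = -2·0² + 3·0 - 2 = -2; -2 ≠ -5 — holds

The relation is satisfied at x = 0.

Answer: Yes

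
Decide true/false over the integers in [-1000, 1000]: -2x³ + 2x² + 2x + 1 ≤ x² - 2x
The claim fails at x = 0:
x = 0: LHS = -2·0³ + 2·0² + 2·0 + 1 = 1, RHS = 0² - 2·0 = 0; 1 ≤ 0 — FAILS

Because a single integer refutes it, the statement is false.

Answer: False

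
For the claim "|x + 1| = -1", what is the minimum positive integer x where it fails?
Testing positive integers:
x = 1: LHS = |1 + 1| = |2| = 2; 2 = -1 — FAILS  ← smallest positive counterexample

Answer: x = 1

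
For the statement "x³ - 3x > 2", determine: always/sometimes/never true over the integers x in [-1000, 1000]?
Holds at x = 3: LHS = 3³ - 3·3 = 18; 18 > 2 — holds
Fails at x = 0: LHS = 0³ - 3·0 = 0; 0 > 2 — FAILS
It is satisfied by some integers in the range but not all.

Answer: Sometimes true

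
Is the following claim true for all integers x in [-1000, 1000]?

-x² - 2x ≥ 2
The claim fails at x = 0:
x = 0: LHS = -0² - 2·0 = 0; 0 ≥ 2 — FAILS

Because a single integer refutes it, the statement is false.

Answer: False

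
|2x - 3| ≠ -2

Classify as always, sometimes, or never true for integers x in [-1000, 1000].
An absolute value is never negative, so the left side is ≥ 0 for every x, while the right side is -2. Tightest case in [-1000, 1000] is x = 1:
x = 1: LHS = |2·1 - 3| = |-1| = 1; 1 ≠ -2 — holds
Hence LHS − RHS is never 0, i.e. the two sides are never equal, so the relation holds for every integer in [-1000, 1000].

No counterexample exists.

Answer: Always true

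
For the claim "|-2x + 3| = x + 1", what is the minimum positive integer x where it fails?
Testing positive integers:
x = 1: LHS = |-2·1 + 3| = |1| = 1, RHS = 1 + 1 = 2; 1 = 2 — FAILS  ← smallest positive counterexample

Answer: x = 1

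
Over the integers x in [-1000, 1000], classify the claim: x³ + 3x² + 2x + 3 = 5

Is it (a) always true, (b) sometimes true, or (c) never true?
Track d = LHS − RHS over the integers in [-1000, 1000]. Equality would need d = 0, but d changes sign only between consecutive integers, jumping over 0:
x = 0: LHS = 0³ + 3·0² + 2·0 + 3 = 3; 3 = 5 — FAILS  (d = -2)
x = 1: LHS = 1³ + 3·1² + 2·1 + 3 = 9; 9 = 5 — FAILS  (d = 4)
Away from these crossings d keeps a constant sign, and checking every integer in [-1000, 1000] confirms d ≠ 0 throughout. Hence the two sides are never equal, so the claimed relation (=) fails for every integer in [-1000, 1000].

No integer in the range satisfies it.

Answer: Never true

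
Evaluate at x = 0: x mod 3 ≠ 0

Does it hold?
x = 0: LHS = 0 mod 3 = 0; 0 ≠ 0 — FAILS

The relation fails at x = 0, so x = 0 is a counterexample.

Answer: No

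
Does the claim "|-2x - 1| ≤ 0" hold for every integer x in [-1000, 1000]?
The claim fails at x = 0:
x = 0: LHS = |-2·0 - 1| = |-1| = 1; 1 ≤ 0 — FAILS

Because a single integer refutes it, the statement is false.

Answer: False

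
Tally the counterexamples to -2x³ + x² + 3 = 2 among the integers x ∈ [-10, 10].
Counterexamples in [-10, 10]: {-10, -9, -8, -7, -6, -5, -4, -3, -2, -1, 0, 2, 3, 4, 5, 6, 7, 8, 9, 10}.

Counting them gives 20 values.

Answer: 20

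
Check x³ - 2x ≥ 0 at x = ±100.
x = 100: LHS = 100³ - 2·100 = 999800; 999800 ≥ 0 — holds
x = -100: LHS = (-100)³ - 2·(-100) = -999800; -999800 ≥ 0 — FAILS

Answer: Partially: holds for x = 100, fails for x = -100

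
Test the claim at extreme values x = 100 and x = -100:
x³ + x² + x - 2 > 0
x = 100: LHS = 100³ + 100² + 100 - 2 = 1010098; 1010098 > 0 — holds
x = -100: LHS = (-100)³ + (-100)² + (-100) - 2 = -990102; -990102 > 0 — FAILS

Answer: Partially: holds for x = 100, fails for x = -100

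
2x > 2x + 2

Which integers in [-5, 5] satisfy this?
Over all integers in [-5, 5], LHS − RHS is largest at x = 0, where it equals -2:
x = 0: LHS = 2·0 = 0, RHS = 2·0 + 2 = 2; 0 > 2 — FAILS
At the ends of the range:
x = -5: LHS = 2·(-5) = -10, RHS = 2·(-5) + 2 = -8; -10 > -8 — FAILS
x = 5: LHS = 2·5 = 10, RHS = 2·5 + 2 = 12; 10 > 12 — FAILS
Hence LHS − RHS is never positive, i.e. LHS ≤ RHS throughout, so the claimed relation (>) fails for every integer in [-5, 5].

Answer: None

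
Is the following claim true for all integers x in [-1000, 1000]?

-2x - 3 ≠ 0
Track d = LHS − RHS over the integers in [-1000, 1000]. Equality would need d = 0, but d changes sign only between consecutive integers, jumping over 0:
x = -2: LHS = -2·(-2) - 3 = 1; 1 ≠ 0 — holds  (d = 1)
x = -1: LHS = -2·(-1) - 3 = -1; -1 ≠ 0 — holds  (d = -1)
Away from these crossings d keeps a constant sign, and checking every integer in [-1000, 1000] confirms d ≠ 0 throughout. Hence the two sides are never equal, so the relation holds for every integer in [-1000, 1000].

No counterexample exists.

Answer: True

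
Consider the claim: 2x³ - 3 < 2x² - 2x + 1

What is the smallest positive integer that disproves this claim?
Testing positive integers:
x = 1: LHS = 2·1³ - 3 = -1, RHS = 2·1² - 2·1 + 1 = 1; -1 < 1 — holds
x = 2: LHS = 2·2³ - 3 = 13, RHS = 2·2² - 2·2 + 1 = 5; 13 < 5 — FAILS  ← smallest positive counterexample

Answer: x = 2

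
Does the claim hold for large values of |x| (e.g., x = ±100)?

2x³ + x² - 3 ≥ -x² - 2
x = 100: LHS = 2·100³ + 100² - 3 = 2009997, RHS = -100² - 2 = -10002; 2009997 ≥ -10002 — holds
x = -100: LHS = 2·(-100)³ + (-100)² - 3 = -1990003, RHS = -(-100)² - 2 = -10002; -1990003 ≥ -10002 — FAILS

Answer: Partially: holds for x = 100, fails for x = -100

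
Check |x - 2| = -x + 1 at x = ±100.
x = 100: LHS = |100 - 2| = |98| = 98, RHS = -100 + 1 = -99; 98 = -99 — FAILS
x = -100: LHS = |(-100) - 2| = |-102| = 102, RHS = -(-100) + 1 = 101; 102 = 101 — FAILS

Answer: No, fails for both x = 100 and x = -100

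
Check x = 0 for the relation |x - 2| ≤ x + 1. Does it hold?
x = 0: LHS = |0 - 2| = |-2| = 2, RHS = 0 + 1 = 1; 2 ≤ 1 — FAILS

The relation fails at x = 0, so x = 0 is a counterexample.

Answer: No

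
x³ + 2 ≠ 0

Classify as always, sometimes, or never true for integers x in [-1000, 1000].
Track d = LHS − RHS over the integers in [-1000, 1000]. Equality would need d = 0, but d changes sign only between consecutive integers, jumping over 0:
x = -2: LHS = (-2)³ + 2 = -6; -6 ≠ 0 — holds  (d = -6)
x = -1: LHS = (-1)³ + 2 = 1; 1 ≠ 0 — holds  (d = 1)
Away from these crossings d keeps a constant sign, and checking every integer in [-1000, 1000] confirms d ≠ 0 throughout. Hence the two sides are never equal, so the relation holds for every integer in [-1000, 1000].

No counterexample exists.

Answer: Always true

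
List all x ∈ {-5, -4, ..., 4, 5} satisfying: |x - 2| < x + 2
Holds for: {1, 2, 3, 4, 5}
Fails for: {-5, -4, -3, -2, -1, 0}

Answer: {1, 2, 3, 4, 5}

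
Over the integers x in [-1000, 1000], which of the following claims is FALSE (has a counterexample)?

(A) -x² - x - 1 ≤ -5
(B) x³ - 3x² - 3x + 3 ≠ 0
(A) x = 0: LHS = -0² - 0 - 1 = -1; -1 ≤ -5 — FAILS

(B) Track d = LHS − RHS over the integers in [-1000, 1000]. Equality would need d = 0, but d changes sign only between consecutive integers, jumping over 0:
x = -2: LHS = (-2)³ - 3·(-2)² - 3·(-2) + 3 = -11; -11 ≠ 0 — holds  (d = -11)
x = -1: LHS = (-1)³ - 3·(-1)² - 3·(-1) + 3 = 2; 2 ≠ 0 — holds  (d = 2)
x = 0: LHS = 0³ - 3·0² - 3·0 + 3 = 3; 3 ≠ 0 — holds  (d = 3)
x = 1: LHS = 1³ - 3·1² - 3·1 + 3 = -2; -2 ≠ 0 — holds  (d = -2)
x = 3: LHS = 3³ - 3·3² - 3·3 + 3 = -6; -6 ≠ 0 — holds  (d = -6)
x = 4: LHS = 4³ - 3·4² - 3·4 + 3 = 7; 7 ≠ 0 — holds  (d = 7)
Away from these crossings d keeps a constant sign, and checking every integer in [-1000, 1000] confirms d ≠ 0 throughout. Hence the two sides are never equal, so the relation holds for every integer in [-1000, 1000].

Only (A) has a counterexample.

Answer: A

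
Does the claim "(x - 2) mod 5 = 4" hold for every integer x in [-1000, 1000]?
The claim fails at x = 0:
x = 0: LHS = (0 - 2) mod 5 = (-2) mod 5 = 3; 3 = 4 — FAILS

Because a single integer refutes it, the statement is false.

Answer: False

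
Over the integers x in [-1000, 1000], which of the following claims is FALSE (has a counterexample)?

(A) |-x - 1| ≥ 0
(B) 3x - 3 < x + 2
(A) An absolute value is never negative, so the left side is ≥ 0 for every x, while the right side is 0. Tightest case in [-1000, 1000] is x = -1:
x = -1: LHS = |-(-1) - 1| = |0| = 0; 0 ≥ 0 — holds
Hence LHS − RHS is never negative, i.e. LHS ≥ RHS throughout, so the relation holds for every integer in [-1000, 1000].

(B) x = 3: LHS = 3·3 - 3 = 6, RHS = 3 + 2 = 5; 6 < 5 — FAILS

Only (B) has a counterexample.

Answer: B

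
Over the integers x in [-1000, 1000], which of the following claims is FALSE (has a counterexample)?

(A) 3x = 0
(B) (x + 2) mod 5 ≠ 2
(A) x = 1: LHS = 3·1 = 3; 3 = 0 — FAILS
(B) x = 0: LHS = (0 + 2) mod 5 = 2 mod 5 = 2; 2 ≠ 2 — FAILS

Answer: Both A and B are false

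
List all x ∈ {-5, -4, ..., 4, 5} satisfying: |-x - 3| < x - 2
Over all integers in [-5, 5], LHS − RHS is smallest at x = 0, where it equals 5:
x = 0: LHS = |-0 - 3| = |-3| = 3, RHS = 0 - 2 = -2; 3 < -2 — FAILS
At the ends of the range:
x = -5: LHS = |-(-5) - 3| = |2| = 2, RHS = (-5) - 2 = -7; 2 < -7 — FAILS
x = 5: LHS = |-5 - 3| = |-8| = 8, RHS = 5 - 2 = 3; 8 < 3 — FAILS
Hence LHS − RHS is never negative, i.e. LHS ≥ RHS throughout, so the claimed relation (<) fails for every integer in [-5, 5].

Answer: None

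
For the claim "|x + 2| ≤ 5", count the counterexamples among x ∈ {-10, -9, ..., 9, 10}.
Counterexamples in [-10, 10]: {-10, -9, -8, 4, 5, 6, 7, 8, 9, 10}.

Counting them gives 10 values.

Answer: 10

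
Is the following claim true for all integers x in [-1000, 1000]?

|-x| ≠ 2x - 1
The claim fails at x = 1:
x = 1: LHS = |-1| = 1, RHS = 2·1 - 1 = 1; 1 ≠ 1 — FAILS

Because a single integer refutes it, the statement is false.

Answer: False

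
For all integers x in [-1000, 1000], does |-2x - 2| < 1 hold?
The claim fails at x = 0:
x = 0: LHS = |-2·0 - 2| = |-2| = 2; 2 < 1 — FAILS

Because a single integer refutes it, the statement is false.

Answer: False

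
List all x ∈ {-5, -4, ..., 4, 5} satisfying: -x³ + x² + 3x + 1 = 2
Track d = LHS − RHS over the integers in [-5, 5]. Equality would need d = 0, but d changes sign only between consecutive integers, jumping over 0:
x = -2: LHS = -(-2)³ + (-2)² + 3·(-2) + 1 = 7; 7 = 2 — FAILS  (d = 5)
x = -1: LHS = -(-1)³ + (-1)² + 3·(-1) + 1 = 0; 0 = 2 — FAILS  (d = -2)
x = 0: LHS = -0³ + 0² + 3·0 + 1 = 1; 1 = 2 — FAILS  (d = -1)
x = 1: LHS = -1³ + 1² + 3·1 + 1 = 4; 4 = 2 — FAILS  (d = 2)
x = 2: LHS = -2³ + 2² + 3·2 + 1 = 3; 3 = 2 — FAILS  (d = 1)
x = 3: LHS = -3³ + 3² + 3·3 + 1 = -8; -8 = 2 — FAILS  (d = -10)
Away from these crossings d keeps a constant sign, and checking every integer in [-5, 5] confirms d ≠ 0 throughout. Hence the two sides are never equal, so the claimed relation (=) fails for every integer in [-5, 5].

Answer: None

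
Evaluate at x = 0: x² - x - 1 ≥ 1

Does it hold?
x = 0: LHS = 0² - 0 - 1 = -1; -1 ≥ 1 — FAILS

The relation fails at x = 0, so x = 0 is a counterexample.

Answer: No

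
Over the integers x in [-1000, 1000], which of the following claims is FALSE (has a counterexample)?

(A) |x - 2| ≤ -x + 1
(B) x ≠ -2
(A) x = 0: LHS = |0 - 2| = |-2| = 2, RHS = -0 + 1 = 1; 2 ≤ 1 — FAILS
(B) x = -2: -2 ≠ -2 — FAILS

Answer: Both A and B are false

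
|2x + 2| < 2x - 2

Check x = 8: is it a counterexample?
Substitute x = 8 into the relation:
x = 8: LHS = |2·8 + 2| = |18| = 18, RHS = 2·8 - 2 = 14; 18 < 14 — FAILS

Since the claim fails at x = 8, this value is a counterexample.

Answer: Yes, x = 8 is a counterexample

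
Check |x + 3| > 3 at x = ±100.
x = 100: LHS = |100 + 3| = |103| = 103; 103 > 3 — holds
x = -100: LHS = |(-100) + 3| = |-97| = 97; 97 > 3 — holds

Answer: Yes, holds for both x = 100 and x = -100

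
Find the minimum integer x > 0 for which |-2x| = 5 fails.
Testing positive integers:
x = 1: LHS = |-2·1| = |-2| = 2; 2 = 5 — FAILS  ← smallest positive counterexample

Answer: x = 1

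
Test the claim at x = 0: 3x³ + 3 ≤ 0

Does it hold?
x = 0: LHS = 3·0³ + 3 = 3; 3 ≤ 0 — FAILS

The relation fails at x = 0, so x = 0 is a counterexample.

Answer: No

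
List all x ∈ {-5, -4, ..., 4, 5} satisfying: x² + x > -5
Over all integers in [-5, 5], LHS − RHS is smallest at x = 0, where it equals 5:
x = 0: LHS = 0² + 0 = 0; 0 > -5 — holds
At the ends of the range:
x = -5: LHS = (-5)² + (-5) = 20; 20 > -5 — holds
x = 5: LHS = 5² + 5 = 30; 30 > -5 — holds
Hence LHS − RHS is never zero or negative, i.e. LHS > RHS throughout, so the relation holds for every integer in [-5, 5].

Answer: All integers in [-5, 5]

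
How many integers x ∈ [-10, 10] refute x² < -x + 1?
Counterexamples in [-10, 10]: {-10, -9, -8, -7, -6, -5, -4, -3, -2, 1, 2, 3, 4, 5, 6, 7, 8, 9, 10}.

Counting them gives 19 values.

Answer: 19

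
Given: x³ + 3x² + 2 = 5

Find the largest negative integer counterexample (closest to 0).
Testing negative integers from -1 downward:
x = -1: LHS = (-1)³ + 3·(-1)² + 2 = 4; 4 = 5 — FAILS  ← closest negative counterexample to 0

Answer: x = -1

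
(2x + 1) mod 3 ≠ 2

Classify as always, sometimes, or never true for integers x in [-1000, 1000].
Holds at x = 0: LHS = (2·0 + 1) mod 3 = 1 mod 3 = 1; 1 ≠ 2 — holds
Fails at x = -1: LHS = (2·(-1) + 1) mod 3 = (-1) mod 3 = 2; 2 ≠ 2 — FAILS
It is satisfied by some integers in the range but not all.

Answer: Sometimes true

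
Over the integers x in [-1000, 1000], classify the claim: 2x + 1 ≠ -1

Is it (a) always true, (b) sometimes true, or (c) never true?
Holds at x = 0: LHS = 2·0 + 1 = 1; 1 ≠ -1 — holds
Fails at x = -1: LHS = 2·(-1) + 1 = -1; -1 ≠ -1 — FAILS
It is satisfied by some integers in the range but not all.

Answer: Sometimes true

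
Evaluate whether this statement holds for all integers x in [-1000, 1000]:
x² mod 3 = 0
The claim fails at x = 1:
x = 1: LHS = (1²) mod 3 = 1 mod 3 = 1; 1 = 0 — FAILS

Because a single integer refutes it, the statement is false.

Answer: False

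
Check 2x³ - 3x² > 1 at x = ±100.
x = 100: LHS = 2·100³ - 3·100² = 1970000; 1970000 > 1 — holds
x = -100: LHS = 2·(-100)³ - 3·(-100)² = -2030000; -2030000 > 1 — FAILS

Answer: Partially: holds for x = 100, fails for x = -100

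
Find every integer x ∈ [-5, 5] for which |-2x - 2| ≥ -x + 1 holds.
Holds for: {-5, -4, -3, 0, 1, 2, 3, 4, 5}
Fails for: {-2, -1}

Answer: {-5, -4, -3, 0, 1, 2, 3, 4, 5}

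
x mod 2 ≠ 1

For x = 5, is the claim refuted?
Substitute x = 5 into the relation:
x = 5: LHS = 5 mod 2 = 1; 1 ≠ 1 — FAILS

Since the claim fails at x = 5, this value is a counterexample.

Answer: Yes, x = 5 is a counterexample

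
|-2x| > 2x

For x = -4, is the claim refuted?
Substitute x = -4 into the relation:
x = -4: LHS = |-2·(-4)| = |8| = 8, RHS = 2·(-4) = -8; 8 > -8 — holds

The claim holds here, so x = -4 is not a counterexample. (A counterexample exists elsewhere, e.g. x = 0.)

Answer: No, x = -4 is not a counterexample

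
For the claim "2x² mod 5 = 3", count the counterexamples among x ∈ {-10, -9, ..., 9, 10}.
Counterexamples in [-10, 10]: {-10, -9, -6, -5, -4, -1, 0, 1, 4, 5, 6, 9, 10}.

Counting them gives 13 values.

Answer: 13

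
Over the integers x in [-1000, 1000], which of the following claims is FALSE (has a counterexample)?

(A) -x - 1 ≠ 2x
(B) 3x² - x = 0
(A) Track d = LHS − RHS over the integers in [-1000, 1000]. Equality would need d = 0, but d changes sign only between consecutive integers, jumping over 0:
x = -1: LHS = -(-1) - 1 = 0, RHS = 2·(-1) = -2; 0 ≠ -2 — holds  (d = 2)
x = 0: LHS = -0 - 1 = -1, RHS = 2·0 = 0; -1 ≠ 0 — holds  (d = -1)
Away from these crossings d keeps a constant sign, and checking every integer in [-1000, 1000] confirms d ≠ 0 throughout. Hence the two sides are never equal, so the relation holds for every integer in [-1000, 1000].

(B) x = 1: LHS = 3·1² - 1 = 2; 2 = 0 — FAILS

Only (B) has a counterexample.

Answer: B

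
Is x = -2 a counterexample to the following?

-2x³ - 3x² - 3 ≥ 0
Substitute x = -2 into the relation:
x = -2: LHS = -2·(-2)³ - 3·(-2)² - 3 = 1; 1 ≥ 0 — holds

The claim holds here, so x = -2 is not a counterexample. (A counterexample exists elsewhere, e.g. x = 0.)

Answer: No, x = -2 is not a counterexample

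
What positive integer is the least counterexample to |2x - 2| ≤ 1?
Testing positive integers:
x = 1: LHS = |2·1 - 2| = |0| = 0; 0 ≤ 1 — holds
x = 2: LHS = |2·2 - 2| = |2| = 2; 2 ≤ 1 — FAILS  ← smallest positive counterexample

Answer: x = 2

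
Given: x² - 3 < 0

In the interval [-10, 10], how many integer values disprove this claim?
Counterexamples in [-10, 10]: {-10, -9, -8, -7, -6, -5, -4, -3, -2, 2, 3, 4, 5, 6, 7, 8, 9, 10}.

Counting them gives 18 values.

Answer: 18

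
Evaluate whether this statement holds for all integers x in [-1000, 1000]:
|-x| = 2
The claim fails at x = 0:
x = 0: LHS = |-0| = |0| = 0; 0 = 2 — FAILS

Because a single integer refutes it, the statement is false.

Answer: False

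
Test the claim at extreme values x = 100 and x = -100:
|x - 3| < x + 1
x = 100: LHS = |100 - 3| = |97| = 97, RHS = 100 + 1 = 101; 97 < 101 — holds
x = -100: LHS = |(-100) - 3| = |-103| = 103, RHS = (-100) + 1 = -99; 103 < -99 — FAILS

Answer: Partially: holds for x = 100, fails for x = -100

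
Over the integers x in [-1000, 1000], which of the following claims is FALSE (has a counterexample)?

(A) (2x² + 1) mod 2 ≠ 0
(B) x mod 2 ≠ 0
(A) For a polynomial with integer coefficients, its value mod 2 depends only on x mod 2, so it suffices to check one representative of each residue class, x = 0, 1:
x = 0: LHS = (2·0² + 1) mod 2 = 1 mod 2 = 1; 1 ≠ 0 — holds
x = 1: LHS = (2·1² + 1) mod 2 = 3 mod 2 = 1; 1 ≠ 0 — holds
The relation holds in every residue class, so the relation holds for every integer in [-1000, 1000].

(B) x = 0: LHS = 0 mod 2 = 0; 0 ≠ 0 — FAILS

Only (B) has a counterexample.

Answer: B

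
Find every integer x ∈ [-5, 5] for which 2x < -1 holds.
Holds for: {-5, -4, -3, -2, -1}
Fails for: {0, 1, 2, 3, 4, 5}

Answer: {-5, -4, -3, -2, -1}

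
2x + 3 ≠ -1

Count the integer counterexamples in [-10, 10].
Counterexamples in [-10, 10]: {-2}.

Counting them gives 1 values.

Answer: 1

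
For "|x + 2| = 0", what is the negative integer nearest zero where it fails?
Testing negative integers from -1 downward:
x = -1: LHS = |(-1) + 2| = |1| = 1; 1 = 0 — FAILS  ← closest negative counterexample to 0

Answer: x = -1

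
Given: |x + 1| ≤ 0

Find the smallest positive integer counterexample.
Testing positive integers:
x = 1: LHS = |1 + 1| = |2| = 2; 2 ≤ 0 — FAILS  ← smallest positive counterexample

Answer: x = 1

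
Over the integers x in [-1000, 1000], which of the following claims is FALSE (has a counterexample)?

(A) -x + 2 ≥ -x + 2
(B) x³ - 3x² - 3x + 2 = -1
(A) Over all integers in [-1000, 1000], LHS − RHS is smallest at x = 0, where it equals 0:
x = 0: LHS = -0 + 2 = 2, RHS = -0 + 2 = 2; 2 ≥ 2 — holds
At the ends of the range:
x = -1000: LHS = -(-1000) + 2 = 1002, RHS = -(-1000) + 2 = 1002; 1002 ≥ 1002 — holds
x = 1000: LHS = -1000 + 2 = -998, RHS = -1000 + 2 = -998; -998 ≥ -998 — holds
Hence LHS − RHS is never negative, i.e. LHS ≥ RHS throughout, so the relation holds for every integer in [-1000, 1000].

(B) x = 0: LHS = 0³ - 3·0² - 3·0 + 2 = 2; 2 = -1 — FAILS

Only (B) has a counterexample.

Answer: B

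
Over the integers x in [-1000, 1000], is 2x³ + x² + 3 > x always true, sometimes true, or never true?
Holds at x = 0: LHS = 2·0³ + 0² + 3 = 3; 3 > 0 — holds
Fails at x = -2: LHS = 2·(-2)³ + (-2)² + 3 = -9; -9 > -2 — FAILS
It is satisfied by some integers in the range but not all.

Answer: Sometimes true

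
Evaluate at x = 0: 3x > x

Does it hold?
x = 0: LHS = 3·0 = 0; 0 > 0 — FAILS

The relation fails at x = 0, so x = 0 is a counterexample.

Answer: No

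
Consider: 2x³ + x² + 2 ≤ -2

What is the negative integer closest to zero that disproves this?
Testing negative integers from -1 downward:
x = -1: LHS = 2·(-1)³ + (-1)² + 2 = 1; 1 ≤ -2 — FAILS  ← closest negative counterexample to 0

Answer: x = -1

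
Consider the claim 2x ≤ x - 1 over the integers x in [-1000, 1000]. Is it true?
The claim fails at x = 0:
x = 0: LHS = 2·0 = 0, RHS = 0 - 1 = -1; 0 ≤ -1 — FAILS

Because a single integer refutes it, the statement is false.

Answer: False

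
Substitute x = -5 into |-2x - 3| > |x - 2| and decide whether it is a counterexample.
Substitute x = -5 into the relation:
x = -5: LHS = |-2·(-5) - 3| = |7| = 7, RHS = |(-5) - 2| = |-7| = 7; 7 > 7 — FAILS

Since the claim fails at x = -5, this value is a counterexample.

Answer: Yes, x = -5 is a counterexample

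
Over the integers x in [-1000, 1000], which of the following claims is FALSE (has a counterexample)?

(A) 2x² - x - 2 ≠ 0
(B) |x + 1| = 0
(A) Track d = LHS − RHS over the integers in [-1000, 1000]. Equality would need d = 0, but d changes sign only between consecutive integers, jumping over 0:
x = -1: LHS = 2·(-1)² - (-1) - 2 = 1; 1 ≠ 0 — holds  (d = 1)
x = 0: LHS = 2·0² - 0 - 2 = -2; -2 ≠ 0 — holds  (d = -2)
x = 1: LHS = 2·1² - 1 - 2 = -1; -1 ≠ 0 — holds  (d = -1)
x = 2: LHS = 2·2² - 2 - 2 = 4; 4 ≠ 0 — holds  (d = 4)
Away from these crossings d keeps a constant sign, and checking every integer in [-1000, 1000] confirms d ≠ 0 throughout. Hence the two sides are never equal, so the relation holds for every integer in [-1000, 1000].

(B) x = 0: LHS = |0 + 1| = |1| = 1; 1 = 0 — FAILS

Only (B) has a counterexample.

Answer: B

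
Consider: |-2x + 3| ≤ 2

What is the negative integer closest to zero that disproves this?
Testing negative integers from -1 downward:
x = -1: LHS = |-2·(-1) + 3| = |5| = 5; 5 ≤ 2 — FAILS  ← closest negative counterexample to 0

Answer: x = -1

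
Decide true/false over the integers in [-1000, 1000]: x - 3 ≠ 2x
The claim fails at x = -3:
x = -3: LHS = (-3) - 3 = -6, RHS = 2·(-3) = -6; -6 ≠ -6 — FAILS

Because a single integer refutes it, the statement is false.

Answer: False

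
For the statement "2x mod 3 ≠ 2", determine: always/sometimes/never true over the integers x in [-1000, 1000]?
Holds at x = 0: LHS = (2·0) mod 3 = 0 mod 3 = 0; 0 ≠ 2 — holds
Fails at x = 1: LHS = (2·1) mod 3 = 2 mod 3 = 2; 2 ≠ 2 — FAILS
It is satisfied by some integers in the range but not all.

Answer: Sometimes true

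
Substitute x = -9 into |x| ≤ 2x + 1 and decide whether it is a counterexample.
Substitute x = -9 into the relation:
x = -9: LHS = |-9| = 9, RHS = 2·(-9) + 1 = -17; 9 ≤ -17 — FAILS

Since the claim fails at x = -9, this value is a counterexample.

Answer: Yes, x = -9 is a counterexample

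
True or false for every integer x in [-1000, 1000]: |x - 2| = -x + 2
The claim fails at x = 3:
x = 3: LHS = |3 - 2| = |1| = 1, RHS = -3 + 2 = -1; 1 = -1 — FAILS

Because a single integer refutes it, the statement is false.

Answer: False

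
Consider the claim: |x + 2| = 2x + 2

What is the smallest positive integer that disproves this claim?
Testing positive integers:
x = 1: LHS = |1 + 2| = |3| = 3, RHS = 2·1 + 2 = 4; 3 = 4 — FAILS  ← smallest positive counterexample

Answer: x = 1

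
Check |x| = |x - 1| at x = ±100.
x = 100: LHS = |100| = 100, RHS = |100 - 1| = |99| = 99; 100 = 99 — FAILS
x = -100: LHS = |-100| = 100, RHS = |(-100) - 1| = |-101| = 101; 100 = 101 — FAILS

Answer: No, fails for both x = 100 and x = -100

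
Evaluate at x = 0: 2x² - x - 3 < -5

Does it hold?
x = 0: LHS = 2·0² - 0 - 3 = -3; -3 < -5 — FAILS

The relation fails at x = 0, so x = 0 is a counterexample.

Answer: No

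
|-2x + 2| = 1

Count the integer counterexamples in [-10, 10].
Counterexamples in [-10, 10]: {-10, -9, -8, -7, -6, -5, -4, -3, -2, -1, 0, 1, 2, 3, 4, 5, 6, 7, 8, 9, 10}.

Counting them gives 21 values.

Answer: 21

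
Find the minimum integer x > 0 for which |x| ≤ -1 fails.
Testing positive integers:
x = 1: LHS = |1| = 1; 1 ≤ -1 — FAILS  ← smallest positive counterexample

Answer: x = 1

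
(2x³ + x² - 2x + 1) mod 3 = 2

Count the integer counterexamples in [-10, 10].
Counterexamples in [-10, 10]: {-9, -6, -3, 0, 3, 6, 9}.

Counting them gives 7 values.

Answer: 7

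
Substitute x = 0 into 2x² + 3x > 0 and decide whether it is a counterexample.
Substitute x = 0 into the relation:
x = 0: LHS = 2·0² + 3·0 = 0; 0 > 0 — FAILS

Since the claim fails at x = 0, this value is a counterexample.

Answer: Yes, x = 0 is a counterexample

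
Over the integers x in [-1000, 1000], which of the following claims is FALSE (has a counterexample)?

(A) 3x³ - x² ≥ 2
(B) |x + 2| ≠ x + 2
(A) x = 0: LHS = 3·0³ - 0² = 0; 0 ≥ 2 — FAILS
(B) x = 0: LHS = |0 + 2| = |2| = 2, RHS = 0 + 2 = 2; 2 ≠ 2 — FAILS

Answer: Both A and B are false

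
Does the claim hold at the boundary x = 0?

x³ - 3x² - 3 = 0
x = 0: LHS = 0³ - 3·0² - 3 = -3; -3 = 0 — FAILS

The relation fails at x = 0, so x = 0 is a counterexample.

Answer: No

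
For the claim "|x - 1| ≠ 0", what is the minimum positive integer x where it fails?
Testing positive integers:
x = 1: LHS = |1 - 1| = |0| = 0; 0 ≠ 0 — FAILS  ← smallest positive counterexample

Answer: x = 1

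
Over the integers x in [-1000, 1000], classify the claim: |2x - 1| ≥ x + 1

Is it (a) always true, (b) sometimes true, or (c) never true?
Holds at x = 0: LHS = |2·0 - 1| = |-1| = 1, RHS = 0 + 1 = 1; 1 ≥ 1 — holds
Fails at x = 1: LHS = |2·1 - 1| = |1| = 1, RHS = 1 + 1 = 2; 1 ≥ 2 — FAILS
It is satisfied by some integers in the range but not all.

Answer: Sometimes true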